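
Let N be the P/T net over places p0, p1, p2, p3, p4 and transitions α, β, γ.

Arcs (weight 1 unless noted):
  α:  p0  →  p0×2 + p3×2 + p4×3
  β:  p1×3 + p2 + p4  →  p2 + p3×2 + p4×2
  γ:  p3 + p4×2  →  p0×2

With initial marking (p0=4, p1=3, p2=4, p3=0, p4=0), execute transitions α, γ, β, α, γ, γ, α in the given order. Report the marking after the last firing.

step 1: fire α:  (p0=4, p1=3, p2=4, p3=0, p4=0) → (p0=5, p1=3, p2=4, p3=2, p4=3)
step 2: fire γ:  (p0=5, p1=3, p2=4, p3=2, p4=3) → (p0=7, p1=3, p2=4, p3=1, p4=1)
step 3: fire β:  (p0=7, p1=3, p2=4, p3=1, p4=1) → (p0=7, p1=0, p2=4, p3=3, p4=2)
step 4: fire α:  (p0=7, p1=0, p2=4, p3=3, p4=2) → (p0=8, p1=0, p2=4, p3=5, p4=5)
step 5: fire γ:  (p0=8, p1=0, p2=4, p3=5, p4=5) → (p0=10, p1=0, p2=4, p3=4, p4=3)
step 6: fire γ:  (p0=10, p1=0, p2=4, p3=4, p4=3) → (p0=12, p1=0, p2=4, p3=3, p4=1)
step 7: fire α:  (p0=12, p1=0, p2=4, p3=3, p4=1) → (p0=13, p1=0, p2=4, p3=5, p4=4)

(p0=13, p1=0, p2=4, p3=5, p4=4)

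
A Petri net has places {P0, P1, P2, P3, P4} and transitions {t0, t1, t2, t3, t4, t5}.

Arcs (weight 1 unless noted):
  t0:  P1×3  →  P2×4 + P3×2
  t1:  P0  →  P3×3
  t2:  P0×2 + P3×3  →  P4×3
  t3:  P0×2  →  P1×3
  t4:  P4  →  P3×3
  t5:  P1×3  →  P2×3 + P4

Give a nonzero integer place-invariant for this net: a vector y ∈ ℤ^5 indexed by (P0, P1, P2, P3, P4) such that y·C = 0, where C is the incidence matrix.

y = (P0:3, P1:2, P2:1, P3:1, P4:3)

Incidence matrix C (rows=places, cols=transitions):
       t0   t1   t2   t3   t4   t5
   P0   0   -1   -2   -2    0    0
   P1  -3    0    0    3    0   -3
   P2   4    0    0    0    0    3
   P3   2    3   -3    0    3    0
   P4   0    0    3    0   -1    1

Candidate y = [3, 2, 1, 1, 3]; check y·C column-wise:
  col t0: 3·0 + 2·-3 + 1·4 + 1·2 + 3·0 = 0
  col t1: 3·-1 + 2·0 + 1·0 + 1·3 + 3·0 = 0
  col t2: 3·-2 + 2·0 + 1·0 + 1·-3 + 3·3 = 0
  col t3: 3·-2 + 2·3 + 1·0 + 1·0 + 3·0 = 0
  col t4: 3·0 + 2·0 + 1·0 + 1·3 + 3·-1 = 0
  col t5: 3·0 + 2·-3 + 1·3 + 1·0 + 3·1 = 0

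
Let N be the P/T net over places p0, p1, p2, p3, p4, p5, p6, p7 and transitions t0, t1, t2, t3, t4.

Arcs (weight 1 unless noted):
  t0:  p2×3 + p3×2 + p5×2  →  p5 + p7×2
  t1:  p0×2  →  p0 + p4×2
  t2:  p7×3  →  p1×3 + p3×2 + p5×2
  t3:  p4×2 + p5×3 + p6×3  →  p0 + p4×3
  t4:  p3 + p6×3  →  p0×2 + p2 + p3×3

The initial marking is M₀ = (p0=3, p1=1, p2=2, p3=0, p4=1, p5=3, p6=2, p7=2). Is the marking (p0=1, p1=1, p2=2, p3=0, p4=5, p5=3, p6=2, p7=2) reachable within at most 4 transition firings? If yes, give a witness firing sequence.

step 1: fire t1:  (p0=3, p1=1, p2=2, p3=0, p4=1, p5=3, p6=2, p7=2) → (p0=2, p1=1, p2=2, p3=0, p4=3, p5=3, p6=2, p7=2)
step 2: fire t1:  (p0=2, p1=1, p2=2, p3=0, p4=3, p5=3, p6=2, p7=2) → (p0=1, p1=1, p2=2, p3=0, p4=5, p5=3, p6=2, p7=2)

YES — reachable via ⟨t1, t1⟩ (2 firings)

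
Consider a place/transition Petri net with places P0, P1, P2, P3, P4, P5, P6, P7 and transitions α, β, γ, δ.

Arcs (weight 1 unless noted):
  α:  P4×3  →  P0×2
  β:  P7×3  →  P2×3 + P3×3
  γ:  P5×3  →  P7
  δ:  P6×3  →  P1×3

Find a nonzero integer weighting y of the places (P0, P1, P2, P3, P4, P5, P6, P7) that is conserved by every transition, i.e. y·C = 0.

Incidence matrix C (rows=places, cols=transitions):
        α    β    γ    δ
   P0   2    0    0    0
   P1   0    0    0    3
   P2   0    3    0    0
   P3   0    3    0    0
   P4  -3    0    0    0
   P5   0    0   -3    0
   P6   0    0    0   -3
   P7   0   -3    1    0

Candidate y = [0, 0, 1, -1, 0, 0, 0, 0]; check y·C column-wise:
  col α: 0·2 + 1·0 + -1·0 + 0·-3 = 0
  col β: 1·3 + -1·3 + 0·-3 = 0
  col γ: 1·0 + -1·0 + 0·-3 + 0·1 = 0
  col δ: 0·3 + 1·0 + -1·0 + 0·-3 = 0

y = (P0:0, P1:0, P2:1, P3:-1, P4:0, P5:0, P6:0, P7:0)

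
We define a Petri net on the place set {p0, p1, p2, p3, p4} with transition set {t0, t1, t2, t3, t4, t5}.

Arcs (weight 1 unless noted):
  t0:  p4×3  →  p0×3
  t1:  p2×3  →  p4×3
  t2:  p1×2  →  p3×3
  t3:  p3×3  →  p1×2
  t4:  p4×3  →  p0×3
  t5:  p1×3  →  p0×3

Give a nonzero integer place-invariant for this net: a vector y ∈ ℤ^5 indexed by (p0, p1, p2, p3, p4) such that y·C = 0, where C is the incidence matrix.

y = (p0:3, p1:3, p2:3, p3:2, p4:3)

Incidence matrix C (rows=places, cols=transitions):
       t0   t1   t2   t3   t4   t5
   p0   3    0    0    0    3    3
   p1   0    0   -2    2    0   -3
   p2   0   -3    0    0    0    0
   p3   0    0    3   -3    0    0
   p4  -3    3    0    0   -3    0

Candidate y = [3, 3, 3, 2, 3]; check y·C column-wise:
  col t0: 3·3 + 3·0 + 3·0 + 2·0 + 3·-3 = 0
  col t1: 3·0 + 3·0 + 3·-3 + 2·0 + 3·3 = 0
  col t2: 3·0 + 3·-2 + 3·0 + 2·3 + 3·0 = 0
  col t3: 3·0 + 3·2 + 3·0 + 2·-3 + 3·0 = 0
  col t4: 3·3 + 3·0 + 3·0 + 2·0 + 3·-3 = 0
  col t5: 3·3 + 3·-3 + 3·0 + 2·0 + 3·0 = 0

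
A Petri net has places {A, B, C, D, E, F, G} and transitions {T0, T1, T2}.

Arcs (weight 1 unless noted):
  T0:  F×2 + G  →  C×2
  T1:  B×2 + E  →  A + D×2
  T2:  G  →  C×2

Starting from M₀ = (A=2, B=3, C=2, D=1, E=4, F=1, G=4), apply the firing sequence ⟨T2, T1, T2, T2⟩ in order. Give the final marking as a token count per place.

step 1: fire T2:  (A=2, B=3, C=2, D=1, E=4, F=1, G=4) → (A=2, B=3, C=4, D=1, E=4, F=1, G=3)
step 2: fire T1:  (A=2, B=3, C=4, D=1, E=4, F=1, G=3) → (A=3, B=1, C=4, D=3, E=3, F=1, G=3)
step 3: fire T2:  (A=3, B=1, C=4, D=3, E=3, F=1, G=3) → (A=3, B=1, C=6, D=3, E=3, F=1, G=2)
step 4: fire T2:  (A=3, B=1, C=6, D=3, E=3, F=1, G=2) → (A=3, B=1, C=8, D=3, E=3, F=1, G=1)

(A=3, B=1, C=8, D=3, E=3, F=1, G=1)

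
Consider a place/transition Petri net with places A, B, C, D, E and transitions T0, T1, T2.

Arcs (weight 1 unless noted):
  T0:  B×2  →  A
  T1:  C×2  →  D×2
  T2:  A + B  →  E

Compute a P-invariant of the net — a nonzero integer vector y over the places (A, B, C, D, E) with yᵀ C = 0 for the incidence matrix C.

Incidence matrix C (rows=places, cols=transitions):
       T0   T1   T2
    A   1    0   -1
    B  -2    0   -1
    C   0   -2    0
    D   0    2    0
    E   0    0    1

Candidate y = [0, 0, 1, 1, 0]; check y·C column-wise:
  col T0: 0·1 + 0·-2 + 1·0 + 1·0 = 0
  col T1: 1·-2 + 1·2 = 0
  col T2: 0·-1 + 0·-1 + 1·0 + 1·0 + 0·1 = 0

y = (A:0, B:0, C:1, D:1, E:0)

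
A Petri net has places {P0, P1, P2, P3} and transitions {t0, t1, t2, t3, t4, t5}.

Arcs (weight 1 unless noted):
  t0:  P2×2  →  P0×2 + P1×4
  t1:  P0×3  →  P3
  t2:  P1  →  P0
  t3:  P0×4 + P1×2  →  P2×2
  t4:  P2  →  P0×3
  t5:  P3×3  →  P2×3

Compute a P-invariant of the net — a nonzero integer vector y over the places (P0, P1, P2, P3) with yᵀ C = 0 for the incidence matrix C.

y = (P0:1, P1:1, P2:3, P3:3)

Incidence matrix C (rows=places, cols=transitions):
       t0   t1   t2   t3   t4   t5
   P0   2   -3    1   -4    3    0
   P1   4    0   -1   -2    0    0
   P2  -2    0    0    2   -1    3
   P3   0    1    0    0    0   -3

Candidate y = [1, 1, 3, 3]; check y·C column-wise:
  col t0: 1·2 + 1·4 + 3·-2 + 3·0 = 0
  col t1: 1·-3 + 1·0 + 3·0 + 3·1 = 0
  col t2: 1·1 + 1·-1 + 3·0 + 3·0 = 0
  col t3: 1·-4 + 1·-2 + 3·2 + 3·0 = 0
  col t4: 1·3 + 1·0 + 3·-1 + 3·0 = 0
  col t5: 1·0 + 1·0 + 3·3 + 3·-3 = 0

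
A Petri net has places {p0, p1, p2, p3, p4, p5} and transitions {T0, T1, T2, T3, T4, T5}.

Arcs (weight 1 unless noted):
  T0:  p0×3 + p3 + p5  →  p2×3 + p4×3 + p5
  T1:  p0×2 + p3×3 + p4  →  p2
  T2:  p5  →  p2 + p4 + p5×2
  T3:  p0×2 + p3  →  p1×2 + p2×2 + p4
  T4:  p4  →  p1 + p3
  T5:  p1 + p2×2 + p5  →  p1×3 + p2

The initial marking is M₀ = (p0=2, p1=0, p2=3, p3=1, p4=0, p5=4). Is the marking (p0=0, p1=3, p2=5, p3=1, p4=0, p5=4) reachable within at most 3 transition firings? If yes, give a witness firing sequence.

YES — reachable via ⟨T3, T4⟩ (2 firings)

step 1: fire T3:  (p0=2, p1=0, p2=3, p3=1, p4=0, p5=4) → (p0=0, p1=2, p2=5, p3=0, p4=1, p5=4)
step 2: fire T4:  (p0=0, p1=2, p2=5, p3=0, p4=1, p5=4) → (p0=0, p1=3, p2=5, p3=1, p4=0, p5=4)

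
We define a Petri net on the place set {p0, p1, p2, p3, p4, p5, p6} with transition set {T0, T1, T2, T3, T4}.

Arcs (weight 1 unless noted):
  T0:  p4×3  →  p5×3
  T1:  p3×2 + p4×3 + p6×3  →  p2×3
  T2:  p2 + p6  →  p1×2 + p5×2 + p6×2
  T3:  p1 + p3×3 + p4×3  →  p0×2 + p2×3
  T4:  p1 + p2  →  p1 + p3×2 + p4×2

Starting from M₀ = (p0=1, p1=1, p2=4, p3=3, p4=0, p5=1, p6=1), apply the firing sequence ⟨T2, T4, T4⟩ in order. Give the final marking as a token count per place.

(p0=1, p1=3, p2=1, p3=7, p4=4, p5=3, p6=2)

step 1: fire T2:  (p0=1, p1=1, p2=4, p3=3, p4=0, p5=1, p6=1) → (p0=1, p1=3, p2=3, p3=3, p4=0, p5=3, p6=2)
step 2: fire T4:  (p0=1, p1=3, p2=3, p3=3, p4=0, p5=3, p6=2) → (p0=1, p1=3, p2=2, p3=5, p4=2, p5=3, p6=2)
step 3: fire T4:  (p0=1, p1=3, p2=2, p3=5, p4=2, p5=3, p6=2) → (p0=1, p1=3, p2=1, p3=7, p4=4, p5=3, p6=2)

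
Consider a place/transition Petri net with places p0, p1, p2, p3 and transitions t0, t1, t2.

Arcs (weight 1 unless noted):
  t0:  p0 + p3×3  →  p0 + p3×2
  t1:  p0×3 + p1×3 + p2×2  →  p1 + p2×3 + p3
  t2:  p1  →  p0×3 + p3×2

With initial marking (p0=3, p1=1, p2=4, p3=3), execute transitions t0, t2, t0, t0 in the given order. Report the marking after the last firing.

(p0=6, p1=0, p2=4, p3=2)

step 1: fire t0:  (p0=3, p1=1, p2=4, p3=3) → (p0=3, p1=1, p2=4, p3=2)
step 2: fire t2:  (p0=3, p1=1, p2=4, p3=2) → (p0=6, p1=0, p2=4, p3=4)
step 3: fire t0:  (p0=6, p1=0, p2=4, p3=4) → (p0=6, p1=0, p2=4, p3=3)
step 4: fire t0:  (p0=6, p1=0, p2=4, p3=3) → (p0=6, p1=0, p2=4, p3=2)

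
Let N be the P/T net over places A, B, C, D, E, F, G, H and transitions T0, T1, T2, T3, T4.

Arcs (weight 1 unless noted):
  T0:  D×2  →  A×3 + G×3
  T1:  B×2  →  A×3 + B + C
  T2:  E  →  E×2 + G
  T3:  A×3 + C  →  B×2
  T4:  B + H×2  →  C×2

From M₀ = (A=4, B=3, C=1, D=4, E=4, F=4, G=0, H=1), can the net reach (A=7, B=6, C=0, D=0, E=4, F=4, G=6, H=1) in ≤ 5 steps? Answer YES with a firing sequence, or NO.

step 1: fire T0:  (A=4, B=3, C=1, D=4, E=4, F=4, G=0, H=1) → (A=7, B=3, C=1, D=2, E=4, F=4, G=3, H=1)
step 2: fire T0:  (A=7, B=3, C=1, D=2, E=4, F=4, G=3, H=1) → (A=10, B=3, C=1, D=0, E=4, F=4, G=6, H=1)
step 3: fire T1:  (A=10, B=3, C=1, D=0, E=4, F=4, G=6, H=1) → (A=13, B=2, C=2, D=0, E=4, F=4, G=6, H=1)
step 4: fire T3:  (A=13, B=2, C=2, D=0, E=4, F=4, G=6, H=1) → (A=10, B=4, C=1, D=0, E=4, F=4, G=6, H=1)
step 5: fire T3:  (A=10, B=4, C=1, D=0, E=4, F=4, G=6, H=1) → (A=7, B=6, C=0, D=0, E=4, F=4, G=6, H=1)

YES — reachable via ⟨T0, T0, T1, T3, T3⟩ (5 firings)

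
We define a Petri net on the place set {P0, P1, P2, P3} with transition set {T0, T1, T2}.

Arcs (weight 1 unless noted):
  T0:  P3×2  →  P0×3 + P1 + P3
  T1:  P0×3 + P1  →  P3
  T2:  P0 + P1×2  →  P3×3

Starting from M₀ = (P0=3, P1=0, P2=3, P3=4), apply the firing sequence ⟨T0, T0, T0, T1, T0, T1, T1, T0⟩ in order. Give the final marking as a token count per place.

(P0=9, P1=2, P2=3, P3=2)

step 1: fire T0:  (P0=3, P1=0, P2=3, P3=4) → (P0=6, P1=1, P2=3, P3=3)
step 2: fire T0:  (P0=6, P1=1, P2=3, P3=3) → (P0=9, P1=2, P2=3, P3=2)
step 3: fire T0:  (P0=9, P1=2, P2=3, P3=2) → (P0=12, P1=3, P2=3, P3=1)
step 4: fire T1:  (P0=12, P1=3, P2=3, P3=1) → (P0=9, P1=2, P2=3, P3=2)
step 5: fire T0:  (P0=9, P1=2, P2=3, P3=2) → (P0=12, P1=3, P2=3, P3=1)
step 6: fire T1:  (P0=12, P1=3, P2=3, P3=1) → (P0=9, P1=2, P2=3, P3=2)
step 7: fire T1:  (P0=9, P1=2, P2=3, P3=2) → (P0=6, P1=1, P2=3, P3=3)
step 8: fire T0:  (P0=6, P1=1, P2=3, P3=3) → (P0=9, P1=2, P2=3, P3=2)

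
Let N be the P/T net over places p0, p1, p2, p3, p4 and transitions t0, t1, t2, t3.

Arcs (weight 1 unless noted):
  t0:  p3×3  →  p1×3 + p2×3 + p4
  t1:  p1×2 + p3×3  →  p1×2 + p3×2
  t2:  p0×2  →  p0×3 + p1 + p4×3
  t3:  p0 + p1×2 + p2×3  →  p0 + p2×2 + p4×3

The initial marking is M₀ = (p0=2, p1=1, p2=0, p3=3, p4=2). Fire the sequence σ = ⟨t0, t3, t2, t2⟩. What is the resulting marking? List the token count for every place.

step 1: fire t0:  (p0=2, p1=1, p2=0, p3=3, p4=2) → (p0=2, p1=4, p2=3, p3=0, p4=3)
step 2: fire t3:  (p0=2, p1=4, p2=3, p3=0, p4=3) → (p0=2, p1=2, p2=2, p3=0, p4=6)
step 3: fire t2:  (p0=2, p1=2, p2=2, p3=0, p4=6) → (p0=3, p1=3, p2=2, p3=0, p4=9)
step 4: fire t2:  (p0=3, p1=3, p2=2, p3=0, p4=9) → (p0=4, p1=4, p2=2, p3=0, p4=12)

(p0=4, p1=4, p2=2, p3=0, p4=12)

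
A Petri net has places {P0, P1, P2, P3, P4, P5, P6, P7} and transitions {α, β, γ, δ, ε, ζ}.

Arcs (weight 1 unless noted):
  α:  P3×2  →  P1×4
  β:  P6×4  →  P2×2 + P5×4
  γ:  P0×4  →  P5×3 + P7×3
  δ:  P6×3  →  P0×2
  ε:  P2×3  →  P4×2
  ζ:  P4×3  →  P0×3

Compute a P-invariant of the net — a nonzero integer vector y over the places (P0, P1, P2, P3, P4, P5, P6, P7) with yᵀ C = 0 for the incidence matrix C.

y = (P0:0, P1:1, P2:0, P3:2, P4:0, P5:0, P6:0, P7:0)

Incidence matrix C (rows=places, cols=transitions):
        α    β    γ    δ    ε    ζ
   P0   0    0   -4    2    0    3
   P1   4    0    0    0    0    0
   P2   0    2    0    0   -3    0
   P3  -2    0    0    0    0    0
   P4   0    0    0    0    2   -3
   P5   0    4    3    0    0    0
   P6   0   -4    0   -3    0    0
   P7   0    0    3    0    0    0

Candidate y = [0, 1, 0, 2, 0, 0, 0, 0]; check y·C column-wise:
  col α: 1·4 + 2·-2 = 0
  col β: 1·0 + 0·2 + 2·0 + 0·4 + 0·-4 = 0
  col γ: 0·-4 + 1·0 + 2·0 + 0·3 + 0·3 = 0
  col δ: 0·2 + 1·0 + 2·0 + 0·-3 = 0
  col ε: 1·0 + 0·-3 + 2·0 + 0·2 = 0
  col ζ: 0·3 + 1·0 + 2·0 + 0·-3 = 0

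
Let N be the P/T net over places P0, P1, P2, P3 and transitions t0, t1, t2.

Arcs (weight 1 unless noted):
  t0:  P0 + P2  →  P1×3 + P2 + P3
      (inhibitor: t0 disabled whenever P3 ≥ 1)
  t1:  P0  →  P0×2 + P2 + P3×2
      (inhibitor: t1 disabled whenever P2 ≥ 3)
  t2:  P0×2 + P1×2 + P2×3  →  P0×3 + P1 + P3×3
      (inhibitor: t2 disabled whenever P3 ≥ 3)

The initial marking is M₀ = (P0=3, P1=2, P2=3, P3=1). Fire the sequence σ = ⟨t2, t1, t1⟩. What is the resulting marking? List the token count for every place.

step 1: fire t2:  (P0=3, P1=2, P2=3, P3=1) → (P0=4, P1=1, P2=0, P3=4)
step 2: fire t1:  (P0=4, P1=1, P2=0, P3=4) → (P0=5, P1=1, P2=1, P3=6)
step 3: fire t1:  (P0=5, P1=1, P2=1, P3=6) → (P0=6, P1=1, P2=2, P3=8)

(P0=6, P1=1, P2=2, P3=8)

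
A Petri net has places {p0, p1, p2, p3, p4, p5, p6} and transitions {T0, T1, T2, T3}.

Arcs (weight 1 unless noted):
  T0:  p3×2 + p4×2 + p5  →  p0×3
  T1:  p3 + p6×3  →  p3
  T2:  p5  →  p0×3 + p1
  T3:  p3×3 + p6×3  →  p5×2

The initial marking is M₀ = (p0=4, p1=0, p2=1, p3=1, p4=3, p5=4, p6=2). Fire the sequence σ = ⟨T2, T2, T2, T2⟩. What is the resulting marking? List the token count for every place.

step 1: fire T2:  (p0=4, p1=0, p2=1, p3=1, p4=3, p5=4, p6=2) → (p0=7, p1=1, p2=1, p3=1, p4=3, p5=3, p6=2)
step 2: fire T2:  (p0=7, p1=1, p2=1, p3=1, p4=3, p5=3, p6=2) → (p0=10, p1=2, p2=1, p3=1, p4=3, p5=2, p6=2)
step 3: fire T2:  (p0=10, p1=2, p2=1, p3=1, p4=3, p5=2, p6=2) → (p0=13, p1=3, p2=1, p3=1, p4=3, p5=1, p6=2)
step 4: fire T2:  (p0=13, p1=3, p2=1, p3=1, p4=3, p5=1, p6=2) → (p0=16, p1=4, p2=1, p3=1, p4=3, p5=0, p6=2)

(p0=16, p1=4, p2=1, p3=1, p4=3, p5=0, p6=2)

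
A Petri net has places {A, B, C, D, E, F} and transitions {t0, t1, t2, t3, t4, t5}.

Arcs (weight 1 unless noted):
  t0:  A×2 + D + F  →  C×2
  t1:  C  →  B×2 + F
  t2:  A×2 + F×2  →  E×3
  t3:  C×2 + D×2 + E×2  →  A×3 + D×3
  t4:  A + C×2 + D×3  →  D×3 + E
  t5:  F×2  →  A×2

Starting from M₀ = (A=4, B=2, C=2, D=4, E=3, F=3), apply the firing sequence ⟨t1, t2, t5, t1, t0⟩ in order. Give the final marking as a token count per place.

(A=2, B=6, C=2, D=3, E=6, F=0)

step 1: fire t1:  (A=4, B=2, C=2, D=4, E=3, F=3) → (A=4, B=4, C=1, D=4, E=3, F=4)
step 2: fire t2:  (A=4, B=4, C=1, D=4, E=3, F=4) → (A=2, B=4, C=1, D=4, E=6, F=2)
step 3: fire t5:  (A=2, B=4, C=1, D=4, E=6, F=2) → (A=4, B=4, C=1, D=4, E=6, F=0)
step 4: fire t1:  (A=4, B=4, C=1, D=4, E=6, F=0) → (A=4, B=6, C=0, D=4, E=6, F=1)
step 5: fire t0:  (A=4, B=6, C=0, D=4, E=6, F=1) → (A=2, B=6, C=2, D=3, E=6, F=0)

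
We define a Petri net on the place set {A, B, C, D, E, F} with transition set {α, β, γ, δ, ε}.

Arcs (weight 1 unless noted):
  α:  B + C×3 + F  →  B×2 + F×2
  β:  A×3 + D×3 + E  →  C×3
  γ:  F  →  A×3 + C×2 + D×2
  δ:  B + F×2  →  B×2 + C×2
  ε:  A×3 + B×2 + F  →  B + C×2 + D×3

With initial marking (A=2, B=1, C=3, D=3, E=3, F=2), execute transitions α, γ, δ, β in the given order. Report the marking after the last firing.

step 1: fire α:  (A=2, B=1, C=3, D=3, E=3, F=2) → (A=2, B=2, C=0, D=3, E=3, F=3)
step 2: fire γ:  (A=2, B=2, C=0, D=3, E=3, F=3) → (A=5, B=2, C=2, D=5, E=3, F=2)
step 3: fire δ:  (A=5, B=2, C=2, D=5, E=3, F=2) → (A=5, B=3, C=4, D=5, E=3, F=0)
step 4: fire β:  (A=5, B=3, C=4, D=5, E=3, F=0) → (A=2, B=3, C=7, D=2, E=2, F=0)

(A=2, B=3, C=7, D=2, E=2, F=0)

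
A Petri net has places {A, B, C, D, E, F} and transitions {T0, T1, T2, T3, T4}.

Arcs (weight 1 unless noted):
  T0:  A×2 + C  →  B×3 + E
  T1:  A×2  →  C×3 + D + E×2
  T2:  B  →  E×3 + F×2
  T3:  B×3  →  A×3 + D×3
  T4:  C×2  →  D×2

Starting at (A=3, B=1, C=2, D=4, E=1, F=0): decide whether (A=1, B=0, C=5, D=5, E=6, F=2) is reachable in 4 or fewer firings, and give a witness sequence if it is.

step 1: fire T1:  (A=3, B=1, C=2, D=4, E=1, F=0) → (A=1, B=1, C=5, D=5, E=3, F=0)
step 2: fire T2:  (A=1, B=1, C=5, D=5, E=3, F=0) → (A=1, B=0, C=5, D=5, E=6, F=2)

YES — reachable via ⟨T1, T2⟩ (2 firings)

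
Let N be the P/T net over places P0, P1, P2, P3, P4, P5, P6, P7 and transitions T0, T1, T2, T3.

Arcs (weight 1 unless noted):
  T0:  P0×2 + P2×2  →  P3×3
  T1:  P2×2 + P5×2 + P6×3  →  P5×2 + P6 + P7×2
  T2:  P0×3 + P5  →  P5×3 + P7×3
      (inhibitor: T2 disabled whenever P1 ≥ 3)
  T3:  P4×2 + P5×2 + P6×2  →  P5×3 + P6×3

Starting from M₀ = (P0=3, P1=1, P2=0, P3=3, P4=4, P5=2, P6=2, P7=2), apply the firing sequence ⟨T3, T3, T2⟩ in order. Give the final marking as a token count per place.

(P0=0, P1=1, P2=0, P3=3, P4=0, P5=6, P6=4, P7=5)

step 1: fire T3:  (P0=3, P1=1, P2=0, P3=3, P4=4, P5=2, P6=2, P7=2) → (P0=3, P1=1, P2=0, P3=3, P4=2, P5=3, P6=3, P7=2)
step 2: fire T3:  (P0=3, P1=1, P2=0, P3=3, P4=2, P5=3, P6=3, P7=2) → (P0=3, P1=1, P2=0, P3=3, P4=0, P5=4, P6=4, P7=2)
step 3: fire T2:  (P0=3, P1=1, P2=0, P3=3, P4=0, P5=4, P6=4, P7=2) → (P0=0, P1=1, P2=0, P3=3, P4=0, P5=6, P6=4, P7=5)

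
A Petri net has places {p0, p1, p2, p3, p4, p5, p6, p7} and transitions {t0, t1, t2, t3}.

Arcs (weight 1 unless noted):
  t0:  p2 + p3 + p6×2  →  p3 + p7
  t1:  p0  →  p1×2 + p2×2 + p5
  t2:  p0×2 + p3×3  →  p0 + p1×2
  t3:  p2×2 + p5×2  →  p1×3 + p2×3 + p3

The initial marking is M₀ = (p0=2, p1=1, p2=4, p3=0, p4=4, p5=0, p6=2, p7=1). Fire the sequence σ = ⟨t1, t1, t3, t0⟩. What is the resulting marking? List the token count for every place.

(p0=0, p1=8, p2=8, p3=1, p4=4, p5=0, p6=0, p7=2)

step 1: fire t1:  (p0=2, p1=1, p2=4, p3=0, p4=4, p5=0, p6=2, p7=1) → (p0=1, p1=3, p2=6, p3=0, p4=4, p5=1, p6=2, p7=1)
step 2: fire t1:  (p0=1, p1=3, p2=6, p3=0, p4=4, p5=1, p6=2, p7=1) → (p0=0, p1=5, p2=8, p3=0, p4=4, p5=2, p6=2, p7=1)
step 3: fire t3:  (p0=0, p1=5, p2=8, p3=0, p4=4, p5=2, p6=2, p7=1) → (p0=0, p1=8, p2=9, p3=1, p4=4, p5=0, p6=2, p7=1)
step 4: fire t0:  (p0=0, p1=8, p2=9, p3=1, p4=4, p5=0, p6=2, p7=1) → (p0=0, p1=8, p2=8, p3=1, p4=4, p5=0, p6=0, p7=2)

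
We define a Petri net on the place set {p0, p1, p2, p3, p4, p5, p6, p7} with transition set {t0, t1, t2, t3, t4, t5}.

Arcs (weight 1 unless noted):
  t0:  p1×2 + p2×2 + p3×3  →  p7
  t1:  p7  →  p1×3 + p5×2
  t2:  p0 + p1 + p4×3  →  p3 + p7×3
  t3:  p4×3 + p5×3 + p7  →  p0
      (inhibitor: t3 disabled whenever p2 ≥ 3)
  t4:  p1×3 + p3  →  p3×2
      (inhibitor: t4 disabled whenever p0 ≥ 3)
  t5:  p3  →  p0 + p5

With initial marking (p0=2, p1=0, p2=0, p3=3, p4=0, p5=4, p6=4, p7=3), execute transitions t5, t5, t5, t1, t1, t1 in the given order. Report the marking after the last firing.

(p0=5, p1=9, p2=0, p3=0, p4=0, p5=13, p6=4, p7=0)

step 1: fire t5:  (p0=2, p1=0, p2=0, p3=3, p4=0, p5=4, p6=4, p7=3) → (p0=3, p1=0, p2=0, p3=2, p4=0, p5=5, p6=4, p7=3)
step 2: fire t5:  (p0=3, p1=0, p2=0, p3=2, p4=0, p5=5, p6=4, p7=3) → (p0=4, p1=0, p2=0, p3=1, p4=0, p5=6, p6=4, p7=3)
step 3: fire t5:  (p0=4, p1=0, p2=0, p3=1, p4=0, p5=6, p6=4, p7=3) → (p0=5, p1=0, p2=0, p3=0, p4=0, p5=7, p6=4, p7=3)
step 4: fire t1:  (p0=5, p1=0, p2=0, p3=0, p4=0, p5=7, p6=4, p7=3) → (p0=5, p1=3, p2=0, p3=0, p4=0, p5=9, p6=4, p7=2)
step 5: fire t1:  (p0=5, p1=3, p2=0, p3=0, p4=0, p5=9, p6=4, p7=2) → (p0=5, p1=6, p2=0, p3=0, p4=0, p5=11, p6=4, p7=1)
step 6: fire t1:  (p0=5, p1=6, p2=0, p3=0, p4=0, p5=11, p6=4, p7=1) → (p0=5, p1=9, p2=0, p3=0, p4=0, p5=13, p6=4, p7=0)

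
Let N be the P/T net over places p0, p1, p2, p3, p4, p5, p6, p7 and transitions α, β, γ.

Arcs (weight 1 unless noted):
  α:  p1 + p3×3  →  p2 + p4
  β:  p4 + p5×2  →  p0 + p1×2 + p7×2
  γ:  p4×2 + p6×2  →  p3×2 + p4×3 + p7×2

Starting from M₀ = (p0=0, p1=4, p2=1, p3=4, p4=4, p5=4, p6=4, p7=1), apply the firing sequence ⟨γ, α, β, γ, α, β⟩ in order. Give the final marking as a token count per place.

step 1: fire γ:  (p0=0, p1=4, p2=1, p3=4, p4=4, p5=4, p6=4, p7=1) → (p0=0, p1=4, p2=1, p3=6, p4=5, p5=4, p6=2, p7=3)
step 2: fire α:  (p0=0, p1=4, p2=1, p3=6, p4=5, p5=4, p6=2, p7=3) → (p0=0, p1=3, p2=2, p3=3, p4=6, p5=4, p6=2, p7=3)
step 3: fire β:  (p0=0, p1=3, p2=2, p3=3, p4=6, p5=4, p6=2, p7=3) → (p0=1, p1=5, p2=2, p3=3, p4=5, p5=2, p6=2, p7=5)
step 4: fire γ:  (p0=1, p1=5, p2=2, p3=3, p4=5, p5=2, p6=2, p7=5) → (p0=1, p1=5, p2=2, p3=5, p4=6, p5=2, p6=0, p7=7)
step 5: fire α:  (p0=1, p1=5, p2=2, p3=5, p4=6, p5=2, p6=0, p7=7) → (p0=1, p1=4, p2=3, p3=2, p4=7, p5=2, p6=0, p7=7)
step 6: fire β:  (p0=1, p1=4, p2=3, p3=2, p4=7, p5=2, p6=0, p7=7) → (p0=2, p1=6, p2=3, p3=2, p4=6, p5=0, p6=0, p7=9)

(p0=2, p1=6, p2=3, p3=2, p4=6, p5=0, p6=0, p7=9)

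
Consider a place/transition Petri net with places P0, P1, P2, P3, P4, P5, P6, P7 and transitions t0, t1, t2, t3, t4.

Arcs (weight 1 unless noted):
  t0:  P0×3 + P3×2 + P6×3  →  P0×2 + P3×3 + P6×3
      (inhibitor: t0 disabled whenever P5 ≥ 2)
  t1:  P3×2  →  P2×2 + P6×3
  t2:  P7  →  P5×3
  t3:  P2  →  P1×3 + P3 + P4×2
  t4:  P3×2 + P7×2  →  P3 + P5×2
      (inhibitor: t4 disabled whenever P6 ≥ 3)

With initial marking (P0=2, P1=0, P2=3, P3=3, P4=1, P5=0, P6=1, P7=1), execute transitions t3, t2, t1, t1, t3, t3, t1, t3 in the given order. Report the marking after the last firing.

(P0=2, P1=12, P2=5, P3=1, P4=9, P5=3, P6=10, P7=0)

step 1: fire t3:  (P0=2, P1=0, P2=3, P3=3, P4=1, P5=0, P6=1, P7=1) → (P0=2, P1=3, P2=2, P3=4, P4=3, P5=0, P6=1, P7=1)
step 2: fire t2:  (P0=2, P1=3, P2=2, P3=4, P4=3, P5=0, P6=1, P7=1) → (P0=2, P1=3, P2=2, P3=4, P4=3, P5=3, P6=1, P7=0)
step 3: fire t1:  (P0=2, P1=3, P2=2, P3=4, P4=3, P5=3, P6=1, P7=0) → (P0=2, P1=3, P2=4, P3=2, P4=3, P5=3, P6=4, P7=0)
step 4: fire t1:  (P0=2, P1=3, P2=4, P3=2, P4=3, P5=3, P6=4, P7=0) → (P0=2, P1=3, P2=6, P3=0, P4=3, P5=3, P6=7, P7=0)
step 5: fire t3:  (P0=2, P1=3, P2=6, P3=0, P4=3, P5=3, P6=7, P7=0) → (P0=2, P1=6, P2=5, P3=1, P4=5, P5=3, P6=7, P7=0)
step 6: fire t3:  (P0=2, P1=6, P2=5, P3=1, P4=5, P5=3, P6=7, P7=0) → (P0=2, P1=9, P2=4, P3=2, P4=7, P5=3, P6=7, P7=0)
step 7: fire t1:  (P0=2, P1=9, P2=4, P3=2, P4=7, P5=3, P6=7, P7=0) → (P0=2, P1=9, P2=6, P3=0, P4=7, P5=3, P6=10, P7=0)
step 8: fire t3:  (P0=2, P1=9, P2=6, P3=0, P4=7, P5=3, P6=10, P7=0) → (P0=2, P1=12, P2=5, P3=1, P4=9, P5=3, P6=10, P7=0)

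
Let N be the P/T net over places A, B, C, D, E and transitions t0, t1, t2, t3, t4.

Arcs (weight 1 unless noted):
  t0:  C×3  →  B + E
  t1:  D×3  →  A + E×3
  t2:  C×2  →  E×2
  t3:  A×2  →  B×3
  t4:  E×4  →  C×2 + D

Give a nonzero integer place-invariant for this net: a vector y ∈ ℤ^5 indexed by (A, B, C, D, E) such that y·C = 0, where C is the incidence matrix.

y = (A:3, B:2, C:1, D:2, E:1)

Incidence matrix C (rows=places, cols=transitions):
       t0   t1   t2   t3   t4
    A   0    1    0   -2    0
    B   1    0    0    3    0
    C  -3    0   -2    0    2
    D   0   -3    0    0    1
    E   1    3    2    0   -4

Candidate y = [3, 2, 1, 2, 1]; check y·C column-wise:
  col t0: 3·0 + 2·1 + 1·-3 + 2·0 + 1·1 = 0
  col t1: 3·1 + 2·0 + 1·0 + 2·-3 + 1·3 = 0
  col t2: 3·0 + 2·0 + 1·-2 + 2·0 + 1·2 = 0
  col t3: 3·-2 + 2·3 + 1·0 + 2·0 + 1·0 = 0
  col t4: 3·0 + 2·0 + 1·2 + 2·1 + 1·-4 = 0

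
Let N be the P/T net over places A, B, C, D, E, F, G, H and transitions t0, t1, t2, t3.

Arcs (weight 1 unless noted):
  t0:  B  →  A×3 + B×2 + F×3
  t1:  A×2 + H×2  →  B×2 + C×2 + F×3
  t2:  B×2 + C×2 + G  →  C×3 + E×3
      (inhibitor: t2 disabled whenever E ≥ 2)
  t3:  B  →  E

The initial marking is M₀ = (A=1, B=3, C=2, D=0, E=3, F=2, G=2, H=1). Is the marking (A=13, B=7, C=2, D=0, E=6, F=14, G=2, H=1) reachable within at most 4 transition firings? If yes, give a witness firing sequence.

depth 0: 1 marking
depth 1: 3 markings reached so far
depth 2: 6 markings reached so far
depth 3: 10 markings reached so far
depth 4: 14 markings reached so far
target is not among the 14 markings reachable within 4 steps

NO — not reachable within 4 firings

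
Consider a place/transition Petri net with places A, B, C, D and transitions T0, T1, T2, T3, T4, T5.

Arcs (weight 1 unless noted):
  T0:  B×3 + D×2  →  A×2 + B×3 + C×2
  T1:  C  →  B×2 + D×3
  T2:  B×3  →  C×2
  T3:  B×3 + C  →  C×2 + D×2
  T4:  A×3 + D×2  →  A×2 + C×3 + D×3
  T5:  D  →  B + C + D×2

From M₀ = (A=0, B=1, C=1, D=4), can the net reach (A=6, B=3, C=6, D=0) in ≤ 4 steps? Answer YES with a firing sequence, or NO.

NO — not reachable within 4 firings

depth 0: 1 marking
depth 1: 3 markings reached so far
depth 2: 7 markings reached so far
depth 3: 21 markings reached so far
depth 4: 48 markings reached so far
target is not among the 48 markings reachable within 4 steps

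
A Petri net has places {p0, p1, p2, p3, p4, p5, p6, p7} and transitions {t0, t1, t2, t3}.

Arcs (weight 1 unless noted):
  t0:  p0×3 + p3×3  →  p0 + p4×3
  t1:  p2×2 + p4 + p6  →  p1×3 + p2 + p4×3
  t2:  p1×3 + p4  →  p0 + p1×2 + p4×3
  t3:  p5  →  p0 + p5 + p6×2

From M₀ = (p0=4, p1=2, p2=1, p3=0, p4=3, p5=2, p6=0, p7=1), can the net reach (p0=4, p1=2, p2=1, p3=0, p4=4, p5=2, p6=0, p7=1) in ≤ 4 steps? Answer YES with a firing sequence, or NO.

NO — not reachable within 4 firings

depth 0: 1 marking
depth 1: 2 markings reached so far
depth 2: 3 markings reached so far
depth 3: 4 markings reached so far
depth 4: 5 markings reached so far
target is not among the 5 markings reachable within 4 steps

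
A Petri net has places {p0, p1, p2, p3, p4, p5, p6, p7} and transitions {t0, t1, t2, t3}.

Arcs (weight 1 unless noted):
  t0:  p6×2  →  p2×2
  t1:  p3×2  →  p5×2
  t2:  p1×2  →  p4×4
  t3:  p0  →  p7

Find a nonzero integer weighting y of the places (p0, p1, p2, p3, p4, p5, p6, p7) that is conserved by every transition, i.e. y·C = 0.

y = (p0:0, p1:2, p2:0, p3:0, p4:1, p5:0, p6:0, p7:0)

Incidence matrix C (rows=places, cols=transitions):
       t0   t1   t2   t3
   p0   0    0    0   -1
   p1   0    0   -2    0
   p2   2    0    0    0
   p3   0   -2    0    0
   p4   0    0    4    0
   p5   0    2    0    0
   p6  -2    0    0    0
   p7   0    0    0    1

Candidate y = [0, 2, 0, 0, 1, 0, 0, 0]; check y·C column-wise:
  col t0: 2·0 + 0·2 + 1·0 + 0·-2 = 0
  col t1: 2·0 + 0·-2 + 1·0 + 0·2 = 0
  col t2: 2·-2 + 1·4 = 0
  col t3: 0·-1 + 2·0 + 1·0 + 0·1 = 0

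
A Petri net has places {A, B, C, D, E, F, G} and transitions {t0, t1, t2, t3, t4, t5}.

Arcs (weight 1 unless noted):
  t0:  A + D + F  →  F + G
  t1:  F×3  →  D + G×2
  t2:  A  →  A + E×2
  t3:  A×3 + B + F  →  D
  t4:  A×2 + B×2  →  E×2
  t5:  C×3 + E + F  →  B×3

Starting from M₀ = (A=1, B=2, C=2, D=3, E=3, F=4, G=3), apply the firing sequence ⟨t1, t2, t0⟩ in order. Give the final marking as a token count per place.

(A=0, B=2, C=2, D=3, E=5, F=1, G=6)

step 1: fire t1:  (A=1, B=2, C=2, D=3, E=3, F=4, G=3) → (A=1, B=2, C=2, D=4, E=3, F=1, G=5)
step 2: fire t2:  (A=1, B=2, C=2, D=4, E=3, F=1, G=5) → (A=1, B=2, C=2, D=4, E=5, F=1, G=5)
step 3: fire t0:  (A=1, B=2, C=2, D=4, E=5, F=1, G=5) → (A=0, B=2, C=2, D=3, E=5, F=1, G=6)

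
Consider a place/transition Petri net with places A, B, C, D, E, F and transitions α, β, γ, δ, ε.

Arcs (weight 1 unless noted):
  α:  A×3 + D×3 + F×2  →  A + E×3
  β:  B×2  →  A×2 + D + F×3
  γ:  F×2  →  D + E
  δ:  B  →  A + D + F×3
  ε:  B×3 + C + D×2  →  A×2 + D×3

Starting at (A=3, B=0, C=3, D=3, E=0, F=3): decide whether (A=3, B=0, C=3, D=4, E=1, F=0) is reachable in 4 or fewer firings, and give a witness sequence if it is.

NO — not reachable within 4 firings

depth 0: 1 marking
depth 1: 3 markings reached so far
depth 2: 3 markings reached so far
(frontier empty at depth 2; search complete)
target is not among the 3 markings reachable within 4 steps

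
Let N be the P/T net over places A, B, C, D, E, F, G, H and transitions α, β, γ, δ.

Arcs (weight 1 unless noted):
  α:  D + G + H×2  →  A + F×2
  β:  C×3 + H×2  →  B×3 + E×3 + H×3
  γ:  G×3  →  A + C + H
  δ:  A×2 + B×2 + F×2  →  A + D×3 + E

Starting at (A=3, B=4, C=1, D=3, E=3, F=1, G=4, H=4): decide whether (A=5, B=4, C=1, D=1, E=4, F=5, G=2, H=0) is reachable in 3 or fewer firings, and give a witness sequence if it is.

depth 0: 1 marking
depth 1: 3 markings reached so far
depth 2: 6 markings reached so far
depth 3: 8 markings reached so far
target is not among the 8 markings reachable within 3 steps

NO — not reachable within 3 firings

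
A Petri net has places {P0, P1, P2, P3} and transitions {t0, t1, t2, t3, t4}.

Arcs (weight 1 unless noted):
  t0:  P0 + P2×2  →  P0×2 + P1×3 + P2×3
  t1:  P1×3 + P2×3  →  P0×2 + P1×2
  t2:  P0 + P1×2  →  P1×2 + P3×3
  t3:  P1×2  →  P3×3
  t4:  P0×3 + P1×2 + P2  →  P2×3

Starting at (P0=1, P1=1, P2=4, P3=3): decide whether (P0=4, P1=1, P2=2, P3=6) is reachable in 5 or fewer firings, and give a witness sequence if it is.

YES — reachable via ⟨t0, t1, t3⟩ (3 firings)

step 1: fire t0:  (P0=1, P1=1, P2=4, P3=3) → (P0=2, P1=4, P2=5, P3=3)
step 2: fire t1:  (P0=2, P1=4, P2=5, P3=3) → (P0=4, P1=3, P2=2, P3=3)
step 3: fire t3:  (P0=4, P1=3, P2=2, P3=3) → (P0=4, P1=1, P2=2, P3=6)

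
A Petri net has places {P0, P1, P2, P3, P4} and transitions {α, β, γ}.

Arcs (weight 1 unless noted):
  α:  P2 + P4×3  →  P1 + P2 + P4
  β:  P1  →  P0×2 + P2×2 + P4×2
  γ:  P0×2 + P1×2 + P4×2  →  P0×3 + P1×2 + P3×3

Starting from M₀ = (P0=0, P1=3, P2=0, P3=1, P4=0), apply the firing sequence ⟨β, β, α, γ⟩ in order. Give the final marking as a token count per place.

step 1: fire β:  (P0=0, P1=3, P2=0, P3=1, P4=0) → (P0=2, P1=2, P2=2, P3=1, P4=2)
step 2: fire β:  (P0=2, P1=2, P2=2, P3=1, P4=2) → (P0=4, P1=1, P2=4, P3=1, P4=4)
step 3: fire α:  (P0=4, P1=1, P2=4, P3=1, P4=4) → (P0=4, P1=2, P2=4, P3=1, P4=2)
step 4: fire γ:  (P0=4, P1=2, P2=4, P3=1, P4=2) → (P0=5, P1=2, P2=4, P3=4, P4=0)

(P0=5, P1=2, P2=4, P3=4, P4=0)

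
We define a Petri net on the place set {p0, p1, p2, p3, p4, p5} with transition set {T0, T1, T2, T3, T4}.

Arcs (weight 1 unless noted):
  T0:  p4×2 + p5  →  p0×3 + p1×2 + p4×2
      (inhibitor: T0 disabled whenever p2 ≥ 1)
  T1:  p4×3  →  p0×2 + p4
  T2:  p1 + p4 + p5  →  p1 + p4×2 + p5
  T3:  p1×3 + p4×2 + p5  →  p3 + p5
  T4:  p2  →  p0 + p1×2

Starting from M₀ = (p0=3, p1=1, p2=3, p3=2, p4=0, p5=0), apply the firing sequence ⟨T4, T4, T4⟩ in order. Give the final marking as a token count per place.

(p0=6, p1=7, p2=0, p3=2, p4=0, p5=0)

step 1: fire T4:  (p0=3, p1=1, p2=3, p3=2, p4=0, p5=0) → (p0=4, p1=3, p2=2, p3=2, p4=0, p5=0)
step 2: fire T4:  (p0=4, p1=3, p2=2, p3=2, p4=0, p5=0) → (p0=5, p1=5, p2=1, p3=2, p4=0, p5=0)
step 3: fire T4:  (p0=5, p1=5, p2=1, p3=2, p4=0, p5=0) → (p0=6, p1=7, p2=0, p3=2, p4=0, p5=0)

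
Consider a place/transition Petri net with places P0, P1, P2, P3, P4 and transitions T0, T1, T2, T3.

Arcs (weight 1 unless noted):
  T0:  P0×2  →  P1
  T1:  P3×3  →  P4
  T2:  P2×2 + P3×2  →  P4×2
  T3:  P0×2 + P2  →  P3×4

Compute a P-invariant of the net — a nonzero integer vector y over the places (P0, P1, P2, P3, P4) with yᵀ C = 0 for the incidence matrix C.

y = (P0:1, P1:2, P2:2, P3:1, P4:3)

Incidence matrix C (rows=places, cols=transitions):
       T0   T1   T2   T3
   P0  -2    0    0   -2
   P1   1    0    0    0
   P2   0    0   -2   -1
   P3   0   -3   -2    4
   P4   0    1    2    0

Candidate y = [1, 2, 2, 1, 3]; check y·C column-wise:
  col T0: 1·-2 + 2·1 + 2·0 + 1·0 + 3·0 = 0
  col T1: 1·0 + 2·0 + 2·0 + 1·-3 + 3·1 = 0
  col T2: 1·0 + 2·0 + 2·-2 + 1·-2 + 3·2 = 0
  col T3: 1·-2 + 2·0 + 2·-1 + 1·4 + 3·0 = 0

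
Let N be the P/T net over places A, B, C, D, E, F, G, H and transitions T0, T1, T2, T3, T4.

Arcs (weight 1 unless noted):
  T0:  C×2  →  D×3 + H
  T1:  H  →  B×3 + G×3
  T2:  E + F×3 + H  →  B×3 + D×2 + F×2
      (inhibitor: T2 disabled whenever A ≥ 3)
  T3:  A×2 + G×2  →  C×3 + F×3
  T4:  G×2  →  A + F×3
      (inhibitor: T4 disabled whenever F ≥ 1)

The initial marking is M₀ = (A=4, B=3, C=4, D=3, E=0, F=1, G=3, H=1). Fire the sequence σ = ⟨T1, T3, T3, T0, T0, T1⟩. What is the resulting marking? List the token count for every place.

step 1: fire T1:  (A=4, B=3, C=4, D=3, E=0, F=1, G=3, H=1) → (A=4, B=6, C=4, D=3, E=0, F=1, G=6, H=0)
step 2: fire T3:  (A=4, B=6, C=4, D=3, E=0, F=1, G=6, H=0) → (A=2, B=6, C=7, D=3, E=0, F=4, G=4, H=0)
step 3: fire T3:  (A=2, B=6, C=7, D=3, E=0, F=4, G=4, H=0) → (A=0, B=6, C=10, D=3, E=0, F=7, G=2, H=0)
step 4: fire T0:  (A=0, B=6, C=10, D=3, E=0, F=7, G=2, H=0) → (A=0, B=6, C=8, D=6, E=0, F=7, G=2, H=1)
step 5: fire T0:  (A=0, B=6, C=8, D=6, E=0, F=7, G=2, H=1) → (A=0, B=6, C=6, D=9, E=0, F=7, G=2, H=2)
step 6: fire T1:  (A=0, B=6, C=6, D=9, E=0, F=7, G=2, H=2) → (A=0, B=9, C=6, D=9, E=0, F=7, G=5, H=1)

(A=0, B=9, C=6, D=9, E=0, F=7, G=5, H=1)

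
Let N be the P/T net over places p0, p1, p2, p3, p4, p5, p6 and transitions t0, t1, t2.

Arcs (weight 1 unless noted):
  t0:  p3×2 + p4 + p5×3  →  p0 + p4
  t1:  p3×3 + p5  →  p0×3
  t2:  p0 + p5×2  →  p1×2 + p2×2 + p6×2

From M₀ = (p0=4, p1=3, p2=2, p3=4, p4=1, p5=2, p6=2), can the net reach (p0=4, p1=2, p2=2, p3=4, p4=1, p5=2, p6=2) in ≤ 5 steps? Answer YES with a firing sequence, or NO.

depth 0: 1 marking
depth 1: 3 markings reached so far
depth 2: 3 markings reached so far
(frontier empty at depth 2; search complete)
target is not among the 3 markings reachable within 5 steps

NO — not reachable within 5 firings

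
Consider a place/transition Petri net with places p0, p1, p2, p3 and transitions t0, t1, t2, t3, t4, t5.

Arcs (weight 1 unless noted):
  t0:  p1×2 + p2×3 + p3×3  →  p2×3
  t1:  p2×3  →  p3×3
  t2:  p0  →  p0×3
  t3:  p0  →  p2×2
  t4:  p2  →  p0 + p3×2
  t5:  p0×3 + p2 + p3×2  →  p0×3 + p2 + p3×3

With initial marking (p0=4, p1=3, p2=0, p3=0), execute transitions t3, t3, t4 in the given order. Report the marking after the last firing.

(p0=3, p1=3, p2=3, p3=2)

step 1: fire t3:  (p0=4, p1=3, p2=0, p3=0) → (p0=3, p1=3, p2=2, p3=0)
step 2: fire t3:  (p0=3, p1=3, p2=2, p3=0) → (p0=2, p1=3, p2=4, p3=0)
step 3: fire t4:  (p0=2, p1=3, p2=4, p3=0) → (p0=3, p1=3, p2=3, p3=2)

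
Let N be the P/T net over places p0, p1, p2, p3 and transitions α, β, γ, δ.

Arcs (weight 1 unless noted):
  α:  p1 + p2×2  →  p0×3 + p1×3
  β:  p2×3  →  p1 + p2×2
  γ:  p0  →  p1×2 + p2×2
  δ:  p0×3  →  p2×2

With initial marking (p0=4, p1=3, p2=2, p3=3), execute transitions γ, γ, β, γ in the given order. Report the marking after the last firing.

(p0=1, p1=10, p2=7, p3=3)

step 1: fire γ:  (p0=4, p1=3, p2=2, p3=3) → (p0=3, p1=5, p2=4, p3=3)
step 2: fire γ:  (p0=3, p1=5, p2=4, p3=3) → (p0=2, p1=7, p2=6, p3=3)
step 3: fire β:  (p0=2, p1=7, p2=6, p3=3) → (p0=2, p1=8, p2=5, p3=3)
step 4: fire γ:  (p0=2, p1=8, p2=5, p3=3) → (p0=1, p1=10, p2=7, p3=3)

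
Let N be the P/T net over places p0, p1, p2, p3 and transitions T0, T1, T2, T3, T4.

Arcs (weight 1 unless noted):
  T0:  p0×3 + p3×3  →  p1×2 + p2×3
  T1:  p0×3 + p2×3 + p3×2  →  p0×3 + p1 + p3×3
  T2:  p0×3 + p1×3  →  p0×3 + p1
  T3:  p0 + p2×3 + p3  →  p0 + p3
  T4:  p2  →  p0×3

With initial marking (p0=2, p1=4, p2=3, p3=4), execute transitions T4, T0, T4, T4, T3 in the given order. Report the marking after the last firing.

step 1: fire T4:  (p0=2, p1=4, p2=3, p3=4) → (p0=5, p1=4, p2=2, p3=4)
step 2: fire T0:  (p0=5, p1=4, p2=2, p3=4) → (p0=2, p1=6, p2=5, p3=1)
step 3: fire T4:  (p0=2, p1=6, p2=5, p3=1) → (p0=5, p1=6, p2=4, p3=1)
step 4: fire T4:  (p0=5, p1=6, p2=4, p3=1) → (p0=8, p1=6, p2=3, p3=1)
step 5: fire T3:  (p0=8, p1=6, p2=3, p3=1) → (p0=8, p1=6, p2=0, p3=1)

(p0=8, p1=6, p2=0, p3=1)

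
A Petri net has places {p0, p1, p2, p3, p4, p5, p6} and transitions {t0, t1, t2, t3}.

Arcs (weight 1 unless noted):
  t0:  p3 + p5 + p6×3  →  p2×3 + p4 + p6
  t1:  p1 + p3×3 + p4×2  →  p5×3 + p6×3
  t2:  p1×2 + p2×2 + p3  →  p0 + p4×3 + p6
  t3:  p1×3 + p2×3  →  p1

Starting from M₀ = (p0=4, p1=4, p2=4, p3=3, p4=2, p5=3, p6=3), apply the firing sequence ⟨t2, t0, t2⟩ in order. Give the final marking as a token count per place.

step 1: fire t2:  (p0=4, p1=4, p2=4, p3=3, p4=2, p5=3, p6=3) → (p0=5, p1=2, p2=2, p3=2, p4=5, p5=3, p6=4)
step 2: fire t0:  (p0=5, p1=2, p2=2, p3=2, p4=5, p5=3, p6=4) → (p0=5, p1=2, p2=5, p3=1, p4=6, p5=2, p6=2)
step 3: fire t2:  (p0=5, p1=2, p2=5, p3=1, p4=6, p5=2, p6=2) → (p0=6, p1=0, p2=3, p3=0, p4=9, p5=2, p6=3)

(p0=6, p1=0, p2=3, p3=0, p4=9, p5=2, p6=3)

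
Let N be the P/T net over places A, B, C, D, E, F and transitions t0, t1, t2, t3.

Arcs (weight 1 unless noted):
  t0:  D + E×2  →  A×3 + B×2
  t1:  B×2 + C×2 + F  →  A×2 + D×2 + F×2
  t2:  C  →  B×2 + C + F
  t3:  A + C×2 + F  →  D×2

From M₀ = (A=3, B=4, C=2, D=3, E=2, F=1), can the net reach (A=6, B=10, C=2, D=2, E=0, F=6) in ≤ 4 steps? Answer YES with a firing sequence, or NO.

NO — not reachable within 4 firings

depth 0: 1 marking
depth 1: 5 markings reached so far
depth 2: 11 markings reached so far
depth 3: 17 markings reached so far
depth 4: 23 markings reached so far
target is not among the 23 markings reachable within 4 steps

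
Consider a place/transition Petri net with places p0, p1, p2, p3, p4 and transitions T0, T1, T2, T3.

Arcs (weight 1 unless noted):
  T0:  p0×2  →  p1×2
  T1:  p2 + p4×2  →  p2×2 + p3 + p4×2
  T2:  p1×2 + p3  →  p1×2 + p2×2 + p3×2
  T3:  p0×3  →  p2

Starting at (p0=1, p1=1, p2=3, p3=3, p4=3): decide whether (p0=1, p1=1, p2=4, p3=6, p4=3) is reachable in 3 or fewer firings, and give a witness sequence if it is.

NO — not reachable within 3 firings

depth 0: 1 marking
depth 1: 2 markings reached so far
depth 2: 3 markings reached so far
depth 3: 4 markings reached so far
target is not among the 4 markings reachable within 3 steps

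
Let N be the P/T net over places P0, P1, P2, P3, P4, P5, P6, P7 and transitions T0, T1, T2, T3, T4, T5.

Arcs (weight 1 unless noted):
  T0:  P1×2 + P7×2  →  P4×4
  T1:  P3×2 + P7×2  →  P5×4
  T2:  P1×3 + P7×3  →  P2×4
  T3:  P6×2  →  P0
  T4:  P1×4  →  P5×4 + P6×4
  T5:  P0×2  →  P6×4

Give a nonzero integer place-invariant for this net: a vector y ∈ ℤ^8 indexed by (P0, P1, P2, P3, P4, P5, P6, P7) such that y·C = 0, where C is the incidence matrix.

Incidence matrix C (rows=places, cols=transitions):
       T0   T1   T2   T3   T4   T5
   P0   0    0    0    1    0   -2
   P1  -2    0   -3    0   -4    0
   P2   0    0    4    0    0    0
   P3   0   -2    0    0    0    0
   P4   4    0    0    0    0    0
   P5   0    4    0    0    4    0
   P6   0    0    0   -2    4    4
   P7  -2   -2   -3    0    0    0

Candidate y = [0, 4, 3, 8, 2, 4, 0, 0]; check y·C column-wise:
  col T0: 4·-2 + 3·0 + 8·0 + 2·4 + 4·0 + 0·-2 = 0
  col T1: 4·0 + 3·0 + 8·-2 + 2·0 + 4·4 + 0·-2 = 0
  col T2: 4·-3 + 3·4 + 8·0 + 2·0 + 4·0 + 0·-3 = 0
  col T3: 0·1 + 4·0 + 3·0 + 8·0 + 2·0 + 4·0 + 0·-2 = 0
  col T4: 4·-4 + 3·0 + 8·0 + 2·0 + 4·4 + 0·4 = 0
  col T5: 0·-2 + 4·0 + 3·0 + 8·0 + 2·0 + 4·0 + 0·4 = 0

y = (P0:0, P1:4, P2:3, P3:8, P4:2, P5:4, P6:0, P7:0)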